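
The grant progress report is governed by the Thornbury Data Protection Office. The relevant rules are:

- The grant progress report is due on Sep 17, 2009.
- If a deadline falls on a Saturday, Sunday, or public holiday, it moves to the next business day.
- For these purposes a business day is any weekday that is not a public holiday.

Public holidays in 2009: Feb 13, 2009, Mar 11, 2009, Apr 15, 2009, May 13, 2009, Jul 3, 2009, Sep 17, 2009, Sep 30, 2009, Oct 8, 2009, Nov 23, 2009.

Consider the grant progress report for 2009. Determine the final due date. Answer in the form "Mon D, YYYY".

Sep 18, 2009

The stated deadline is Sep 17, 2009.
Sep 17, 2009 falls on a listed holiday. Rolling to the next business day gives Sep 18, 2009, a Friday.
So the filing is due Sep 18, 2009.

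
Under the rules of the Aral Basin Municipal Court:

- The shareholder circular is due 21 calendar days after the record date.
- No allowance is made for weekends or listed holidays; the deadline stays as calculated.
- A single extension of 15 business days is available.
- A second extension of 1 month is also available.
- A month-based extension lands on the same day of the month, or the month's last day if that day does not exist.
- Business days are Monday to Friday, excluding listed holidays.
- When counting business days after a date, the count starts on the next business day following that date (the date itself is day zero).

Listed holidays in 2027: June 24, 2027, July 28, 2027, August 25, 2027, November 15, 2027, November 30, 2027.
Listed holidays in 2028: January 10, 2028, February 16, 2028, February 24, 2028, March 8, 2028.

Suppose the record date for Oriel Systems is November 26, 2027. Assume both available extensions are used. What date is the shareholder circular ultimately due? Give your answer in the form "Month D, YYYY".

February 7, 2028

From November 26, 2027, 21 calendar days later is December 17, 2027.
December 17, 2027 falls on a Friday. The rules make no weekend/holiday allowance, so it remains December 17, 2027.
Applying the 15-business-day extension: 15 business days after December 17, 2027 is January 7, 2028.
January 7, 2028 is a Friday; no weekend or holiday adjustment applies.
Applying the 1 month extension: 1 month after January 7, 2028 is February 7, 2028.
No adjustment is made for weekends or holidays, so February 7, 2028 stands.
Final deadline: February 7, 2028.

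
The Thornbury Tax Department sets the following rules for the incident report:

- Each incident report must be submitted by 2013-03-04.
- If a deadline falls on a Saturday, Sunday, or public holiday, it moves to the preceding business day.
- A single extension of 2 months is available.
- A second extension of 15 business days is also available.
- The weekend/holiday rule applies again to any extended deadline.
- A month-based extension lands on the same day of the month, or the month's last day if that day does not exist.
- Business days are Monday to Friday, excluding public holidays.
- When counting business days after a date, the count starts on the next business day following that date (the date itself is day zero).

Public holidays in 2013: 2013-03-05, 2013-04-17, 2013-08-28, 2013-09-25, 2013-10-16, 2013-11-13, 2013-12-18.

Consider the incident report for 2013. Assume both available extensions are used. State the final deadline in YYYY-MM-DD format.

The statutory due date is 2013-03-04.
2013-03-04 (Monday) is already a business day.
Add 2 months to 2013-03-04: 2013-05-04.
2013-05-04 is a Saturday; the preceding business day is 2013-05-03 (Friday).
The 15-business-day extension runs from 2013-05-03 to 2013-05-24.
2013-05-24 (Friday) is already a business day.
So the filing is due 2013-05-24.

2013-05-24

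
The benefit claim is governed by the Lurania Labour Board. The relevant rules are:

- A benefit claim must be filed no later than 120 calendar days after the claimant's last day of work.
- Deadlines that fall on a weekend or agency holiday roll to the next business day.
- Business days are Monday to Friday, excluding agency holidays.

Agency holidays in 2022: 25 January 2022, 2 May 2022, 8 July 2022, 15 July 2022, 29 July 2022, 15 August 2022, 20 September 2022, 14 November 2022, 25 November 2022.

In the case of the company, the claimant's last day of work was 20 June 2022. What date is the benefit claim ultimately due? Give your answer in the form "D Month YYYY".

18 October 2022

120 calendar days after 20 June 2022 is 18 October 2022.
18 October 2022 falls on a Tuesday, which is a business day, so no adjustment is needed.
The final due date is 18 October 2022.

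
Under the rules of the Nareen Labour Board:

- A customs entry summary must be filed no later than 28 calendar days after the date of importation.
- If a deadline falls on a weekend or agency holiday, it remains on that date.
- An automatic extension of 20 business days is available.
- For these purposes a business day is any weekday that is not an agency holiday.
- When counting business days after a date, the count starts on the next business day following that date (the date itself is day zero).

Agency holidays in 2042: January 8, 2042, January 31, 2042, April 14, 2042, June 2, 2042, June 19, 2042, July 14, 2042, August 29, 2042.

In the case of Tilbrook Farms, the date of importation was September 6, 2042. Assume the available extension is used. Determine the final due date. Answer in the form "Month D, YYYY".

Adding 28 calendar days to September 6, 2042 gives October 4, 2042.
No adjustment is made for weekends or holidays, so October 4, 2042 stands.
Counting 20 further business days from October 4, 2042 reaches October 31, 2042.
No adjustment is made for weekends or holidays, so October 31, 2042 stands.
So the filing is due October 31, 2042.

October 31, 2042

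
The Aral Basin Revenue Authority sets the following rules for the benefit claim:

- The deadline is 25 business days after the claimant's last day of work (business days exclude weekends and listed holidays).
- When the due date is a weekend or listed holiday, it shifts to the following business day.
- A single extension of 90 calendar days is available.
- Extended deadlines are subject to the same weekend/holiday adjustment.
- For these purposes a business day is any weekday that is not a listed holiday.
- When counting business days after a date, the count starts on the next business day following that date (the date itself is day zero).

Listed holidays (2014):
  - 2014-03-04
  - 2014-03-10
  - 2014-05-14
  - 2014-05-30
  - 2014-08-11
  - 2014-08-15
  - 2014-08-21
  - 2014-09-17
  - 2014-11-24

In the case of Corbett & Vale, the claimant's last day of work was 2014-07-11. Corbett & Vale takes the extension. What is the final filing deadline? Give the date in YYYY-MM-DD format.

2014-11-17

Counting 25 business days after 2014-07-11 (skipping weekends and listed holidays) reaches 2014-08-19.
Since 2014-08-19 is a Tuesday and not a holiday, the date is unchanged.
With the 90-day extension, 2014-08-19 becomes 2014-11-17.
2014-11-17 falls on a Monday, which is a business day, so no adjustment is needed.
So the filing is due 2014-11-17.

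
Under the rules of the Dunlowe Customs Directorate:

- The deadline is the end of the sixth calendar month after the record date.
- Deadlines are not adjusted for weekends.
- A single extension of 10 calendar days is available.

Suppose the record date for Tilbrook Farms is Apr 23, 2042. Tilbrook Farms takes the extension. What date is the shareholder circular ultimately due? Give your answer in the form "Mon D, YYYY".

Nov 10, 2042

6 months after Apr 23, 2042 is October 2042; that month ends on Oct 31, 2042.
Oct 31, 2042 falls on a Friday. The rules make no weekend/holiday allowance, so it remains Oct 31, 2042.
Add the 10 calendar-day extension to Oct 31, 2042: Nov 10, 2042.
Nov 10, 2042 falls on a Monday. The rules make no weekend/holiday allowance, so it remains Nov 10, 2042.
Deadline: Nov 10, 2042.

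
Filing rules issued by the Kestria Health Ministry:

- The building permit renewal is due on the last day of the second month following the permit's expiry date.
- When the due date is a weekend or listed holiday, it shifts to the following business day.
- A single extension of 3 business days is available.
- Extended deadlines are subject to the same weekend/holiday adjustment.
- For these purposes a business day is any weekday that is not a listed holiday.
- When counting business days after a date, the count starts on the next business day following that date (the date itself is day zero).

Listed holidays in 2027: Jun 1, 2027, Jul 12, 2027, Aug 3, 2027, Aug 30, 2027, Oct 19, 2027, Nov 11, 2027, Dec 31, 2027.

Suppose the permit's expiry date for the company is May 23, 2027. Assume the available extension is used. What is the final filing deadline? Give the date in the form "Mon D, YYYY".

Aug 6, 2027

2 months after May 23, 2027 falls in July 2027; the last day of that month is Jul 31, 2027.
Jul 31, 2027 falls on a Saturday. Rolling to the next business day gives Aug 2, 2027, a Monday.
Applying the 3-business-day extension: 3 business days after Aug 2, 2027 is Aug 6, 2027.
Aug 6, 2027 falls on a Friday, which is a business day, so no adjustment is needed.
Deadline: Aug 6, 2027.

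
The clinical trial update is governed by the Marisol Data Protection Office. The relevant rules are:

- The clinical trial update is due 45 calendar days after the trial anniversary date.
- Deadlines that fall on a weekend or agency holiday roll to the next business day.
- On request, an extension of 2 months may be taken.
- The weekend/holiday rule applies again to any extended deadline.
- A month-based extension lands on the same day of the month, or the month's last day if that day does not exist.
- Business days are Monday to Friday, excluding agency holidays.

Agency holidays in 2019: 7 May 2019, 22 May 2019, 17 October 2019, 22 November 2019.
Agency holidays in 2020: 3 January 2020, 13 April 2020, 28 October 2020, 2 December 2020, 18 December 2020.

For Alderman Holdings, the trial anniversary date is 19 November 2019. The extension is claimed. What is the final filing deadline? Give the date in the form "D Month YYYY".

Adding 45 calendar days to 19 November 2019 gives 3 January 2020.
3 January 2020 is a listed holiday, so it moves to the next business day, 6 January 2020 (Monday).
Add 2 months to 6 January 2020: 6 March 2020.
6 March 2020 (Friday) is already a business day.
So the filing is due 6 March 2020.

6 March 2020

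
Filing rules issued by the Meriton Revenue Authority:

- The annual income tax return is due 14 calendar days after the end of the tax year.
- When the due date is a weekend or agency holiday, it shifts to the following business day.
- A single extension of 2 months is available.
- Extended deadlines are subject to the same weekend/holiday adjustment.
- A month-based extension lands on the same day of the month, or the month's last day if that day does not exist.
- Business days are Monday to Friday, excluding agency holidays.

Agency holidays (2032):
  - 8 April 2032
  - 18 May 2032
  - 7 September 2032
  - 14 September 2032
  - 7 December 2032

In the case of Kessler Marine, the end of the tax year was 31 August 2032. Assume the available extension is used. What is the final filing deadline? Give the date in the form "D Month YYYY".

14 calendar days after 31 August 2032 is 14 September 2032.
14 September 2032 falls on a listed holiday. Rolling to the next business day gives 15 September 2032, a Wednesday.
The 2 months extension carries 15 September 2032 to 15 November 2032.
15 November 2032 (Monday) is already a business day.
The final due date is 15 November 2032.

15 November 2032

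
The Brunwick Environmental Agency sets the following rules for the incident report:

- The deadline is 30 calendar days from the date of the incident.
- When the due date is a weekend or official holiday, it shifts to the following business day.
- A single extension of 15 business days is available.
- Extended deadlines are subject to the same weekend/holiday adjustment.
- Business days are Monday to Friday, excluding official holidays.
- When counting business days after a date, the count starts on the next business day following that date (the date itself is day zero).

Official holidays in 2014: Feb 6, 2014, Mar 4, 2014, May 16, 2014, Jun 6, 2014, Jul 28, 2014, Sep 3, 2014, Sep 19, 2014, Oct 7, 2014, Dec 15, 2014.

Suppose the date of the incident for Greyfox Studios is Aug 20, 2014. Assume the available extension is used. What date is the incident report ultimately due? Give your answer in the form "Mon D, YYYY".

Adding 30 calendar days to Aug 20, 2014 gives Sep 19, 2014.
Sep 19, 2014 is a listed holiday, so it moves to the next business day, Sep 22, 2014 (Monday).
Applying the 15-business-day extension: 15 business days after Sep 22, 2014 is Oct 14, 2014.
Since Oct 14, 2014 is a Tuesday and not a holiday, the date is unchanged.
The final due date is Oct 14, 2014.

Oct 14, 2014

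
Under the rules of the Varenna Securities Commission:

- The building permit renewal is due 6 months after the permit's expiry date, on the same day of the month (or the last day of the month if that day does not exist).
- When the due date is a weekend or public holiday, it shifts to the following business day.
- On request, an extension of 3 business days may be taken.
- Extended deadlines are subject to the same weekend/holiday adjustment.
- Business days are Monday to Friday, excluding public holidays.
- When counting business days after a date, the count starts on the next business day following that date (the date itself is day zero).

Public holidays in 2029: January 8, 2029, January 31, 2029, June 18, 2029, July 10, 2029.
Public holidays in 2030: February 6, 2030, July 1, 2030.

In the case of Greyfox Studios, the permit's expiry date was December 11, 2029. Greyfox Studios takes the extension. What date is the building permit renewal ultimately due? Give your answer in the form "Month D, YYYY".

June 14, 2030

Moving 6 months forward from December 11, 2029 on the corresponding day gives June 11, 2030.
Since June 11, 2030 is a Tuesday and not a holiday, the date is unchanged.
The 3-business-day extension runs from June 11, 2030 to June 14, 2030.
June 14, 2030 falls on a Friday, which is a business day, so no adjustment is needed.
Final deadline: June 14, 2030.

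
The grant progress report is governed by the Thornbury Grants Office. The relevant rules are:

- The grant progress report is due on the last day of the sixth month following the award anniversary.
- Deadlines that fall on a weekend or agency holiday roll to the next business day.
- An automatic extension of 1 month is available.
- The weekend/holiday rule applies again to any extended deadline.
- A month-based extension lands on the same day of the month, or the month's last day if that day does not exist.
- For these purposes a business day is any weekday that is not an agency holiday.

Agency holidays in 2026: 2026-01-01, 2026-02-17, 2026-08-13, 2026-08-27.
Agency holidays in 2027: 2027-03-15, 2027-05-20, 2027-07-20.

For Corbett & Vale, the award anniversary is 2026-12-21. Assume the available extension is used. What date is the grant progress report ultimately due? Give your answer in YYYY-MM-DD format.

2027-07-30

The sixth month after 2026-12-21 is June 2027, whose last day is 2027-06-30.
2027-06-30 is a Wednesday and not a listed holiday, so it stands.
Add 1 month to 2027-06-30: 2027-07-30.
2027-07-30 is a Friday and not a listed holiday, so it stands.
Final deadline: 2027-07-30.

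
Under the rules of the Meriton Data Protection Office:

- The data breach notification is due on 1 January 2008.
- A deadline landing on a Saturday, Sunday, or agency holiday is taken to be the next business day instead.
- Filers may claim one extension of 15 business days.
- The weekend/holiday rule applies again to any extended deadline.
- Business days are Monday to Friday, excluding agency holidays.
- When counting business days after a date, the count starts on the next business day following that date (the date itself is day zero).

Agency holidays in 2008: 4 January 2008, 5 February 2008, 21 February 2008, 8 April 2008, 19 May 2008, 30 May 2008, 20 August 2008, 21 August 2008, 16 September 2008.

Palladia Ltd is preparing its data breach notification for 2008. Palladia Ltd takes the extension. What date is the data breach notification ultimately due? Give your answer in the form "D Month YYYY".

23 January 2008

The statutory due date is 1 January 2008.
1 January 2008 is a Tuesday and not a listed holiday, so it stands.
Applying the 15-business-day extension: 15 business days after 1 January 2008 is 23 January 2008.
23 January 2008 is a Wednesday and not a listed holiday, so it stands.
Final deadline: 23 January 2008.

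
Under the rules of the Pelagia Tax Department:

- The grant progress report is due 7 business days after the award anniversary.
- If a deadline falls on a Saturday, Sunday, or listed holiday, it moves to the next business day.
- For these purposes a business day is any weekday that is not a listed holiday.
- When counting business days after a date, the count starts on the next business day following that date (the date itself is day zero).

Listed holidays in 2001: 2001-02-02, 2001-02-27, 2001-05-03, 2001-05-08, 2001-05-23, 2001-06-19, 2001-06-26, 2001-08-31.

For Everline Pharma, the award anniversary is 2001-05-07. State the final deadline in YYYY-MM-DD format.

2001-05-17

Counting 7 business days after 2001-05-07 (skipping weekends and listed holidays) reaches 2001-05-17.
2001-05-17 (Thursday) is already a business day.
Deadline: 2001-05-17.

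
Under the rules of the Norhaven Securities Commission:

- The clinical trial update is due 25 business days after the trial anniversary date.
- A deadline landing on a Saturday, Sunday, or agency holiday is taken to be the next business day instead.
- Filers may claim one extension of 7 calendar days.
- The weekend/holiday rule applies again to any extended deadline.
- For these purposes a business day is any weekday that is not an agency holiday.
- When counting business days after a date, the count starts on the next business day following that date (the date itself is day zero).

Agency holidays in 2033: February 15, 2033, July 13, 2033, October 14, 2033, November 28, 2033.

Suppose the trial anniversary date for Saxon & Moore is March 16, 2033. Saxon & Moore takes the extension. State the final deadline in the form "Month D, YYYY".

Starting the day after March 16, 2033 and counting 25 business days lands on April 20, 2033.
Since April 20, 2033 is a Wednesday and not a holiday, the date is unchanged.
Applying the 7-calendar-day extension: April 20, 2033 + 7 days = April 27, 2033.
Since April 27, 2033 is a Wednesday and not a holiday, the date is unchanged.
Deadline: April 27, 2033.

April 27, 2033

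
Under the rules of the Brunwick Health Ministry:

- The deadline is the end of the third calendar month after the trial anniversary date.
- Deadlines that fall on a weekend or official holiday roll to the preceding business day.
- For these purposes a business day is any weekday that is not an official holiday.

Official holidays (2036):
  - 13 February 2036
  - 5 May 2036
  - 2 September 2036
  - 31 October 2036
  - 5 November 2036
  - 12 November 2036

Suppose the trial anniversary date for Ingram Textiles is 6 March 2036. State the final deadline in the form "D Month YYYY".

3 months after 6 March 2036 falls in June 2036; the last day of that month is 30 June 2036.
30 June 2036 is a Monday and not a listed holiday, so it stands.
The final due date is 30 June 2036.

30 June 2036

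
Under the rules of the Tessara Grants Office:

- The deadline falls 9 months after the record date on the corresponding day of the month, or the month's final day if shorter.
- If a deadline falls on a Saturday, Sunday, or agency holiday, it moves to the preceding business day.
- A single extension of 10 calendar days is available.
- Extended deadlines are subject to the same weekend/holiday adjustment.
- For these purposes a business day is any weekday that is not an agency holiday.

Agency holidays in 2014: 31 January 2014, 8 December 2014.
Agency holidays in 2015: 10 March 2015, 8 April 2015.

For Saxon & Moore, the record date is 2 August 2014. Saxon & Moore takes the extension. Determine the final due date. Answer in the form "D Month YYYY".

9 months from 2 August 2014 is 2 May 2015.
2 May 2015 is a Saturday; the preceding business day is 1 May 2015 (Friday).
Applying the 10-calendar-day extension: 1 May 2015 + 10 days = 11 May 2015.
11 May 2015 (Monday) is already a business day.
Final deadline: 11 May 2015.

11 May 2015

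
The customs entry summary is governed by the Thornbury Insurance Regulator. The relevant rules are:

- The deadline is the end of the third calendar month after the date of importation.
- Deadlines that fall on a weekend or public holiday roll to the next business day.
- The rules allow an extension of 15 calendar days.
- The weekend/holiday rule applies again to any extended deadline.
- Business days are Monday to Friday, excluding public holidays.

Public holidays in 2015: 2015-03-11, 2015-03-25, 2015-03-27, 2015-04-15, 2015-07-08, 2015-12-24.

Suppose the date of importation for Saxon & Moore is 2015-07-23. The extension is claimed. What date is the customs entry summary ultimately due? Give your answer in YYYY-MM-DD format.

2015-11-17

3 months after 2015-07-23 is October 2015; that month ends on 2015-10-31.
2015-10-31 falls on a Saturday. Rolling to the next business day gives 2015-11-02, a Monday.
Applying the 15-calendar-day extension: 2015-11-02 + 15 days = 2015-11-17.
Since 2015-11-17 is a Tuesday and not a holiday, the date is unchanged.
Deadline: 2015-11-17.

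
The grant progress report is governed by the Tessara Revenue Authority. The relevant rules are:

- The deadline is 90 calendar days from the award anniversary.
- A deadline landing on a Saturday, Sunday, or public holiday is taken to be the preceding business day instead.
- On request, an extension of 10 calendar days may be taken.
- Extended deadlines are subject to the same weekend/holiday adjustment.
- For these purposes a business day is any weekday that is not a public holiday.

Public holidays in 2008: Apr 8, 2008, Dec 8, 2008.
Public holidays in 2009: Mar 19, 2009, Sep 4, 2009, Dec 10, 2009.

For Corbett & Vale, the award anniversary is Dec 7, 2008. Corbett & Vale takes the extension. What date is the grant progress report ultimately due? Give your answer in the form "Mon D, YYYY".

Trigger date Dec 7, 2008 + 90 calendar days = Mar 7, 2009.
Because Mar 7, 2009 is a Saturday, the deadline becomes Mar 6, 2009 (Friday).
Applying the 10-calendar-day extension: Mar 6, 2009 + 10 days = Mar 16, 2009.
Since Mar 16, 2009 is a Monday and not a holiday, the date is unchanged.
So the filing is due Mar 16, 2009.

Mar 16, 2009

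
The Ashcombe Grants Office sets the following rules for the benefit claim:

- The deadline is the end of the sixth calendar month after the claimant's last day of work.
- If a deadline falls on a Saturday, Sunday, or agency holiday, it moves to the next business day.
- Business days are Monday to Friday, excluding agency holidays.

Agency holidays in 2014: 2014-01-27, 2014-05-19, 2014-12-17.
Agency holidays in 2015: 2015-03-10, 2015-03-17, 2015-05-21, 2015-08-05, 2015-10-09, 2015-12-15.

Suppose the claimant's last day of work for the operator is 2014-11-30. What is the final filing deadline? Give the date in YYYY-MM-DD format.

2015-06-01

6 months after 2014-11-30 falls in May 2015; the last day of that month is 2015-05-31.
Because 2015-05-31 is a Sunday, the deadline becomes 2015-06-01 (Monday).
The final due date is 2015-06-01.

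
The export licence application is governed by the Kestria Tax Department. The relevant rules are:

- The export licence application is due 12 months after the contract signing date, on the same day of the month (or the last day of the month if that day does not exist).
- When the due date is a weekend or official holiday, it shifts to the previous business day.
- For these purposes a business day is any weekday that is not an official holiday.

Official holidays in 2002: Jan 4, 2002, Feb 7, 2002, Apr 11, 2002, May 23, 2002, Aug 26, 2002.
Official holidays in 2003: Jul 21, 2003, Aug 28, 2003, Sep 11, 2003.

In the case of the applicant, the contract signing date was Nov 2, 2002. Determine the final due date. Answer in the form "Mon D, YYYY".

12 months from Nov 2, 2002 is Nov 2, 2003.
Because Nov 2, 2003 is a Sunday, the deadline becomes Oct 31, 2003 (Friday).
Final deadline: Oct 31, 2003.

Oct 31, 2003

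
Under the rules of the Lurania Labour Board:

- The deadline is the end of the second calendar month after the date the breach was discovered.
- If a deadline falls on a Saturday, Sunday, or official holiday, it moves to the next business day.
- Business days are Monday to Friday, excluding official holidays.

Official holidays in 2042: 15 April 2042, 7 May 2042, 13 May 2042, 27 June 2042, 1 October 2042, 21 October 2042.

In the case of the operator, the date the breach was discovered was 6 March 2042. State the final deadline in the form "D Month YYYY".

2 June 2042

The second month after 6 March 2042 is May 2042, whose last day is 31 May 2042.
Because 31 May 2042 is a Saturday, the deadline becomes 2 June 2042 (Monday).
So the filing is due 2 June 2042.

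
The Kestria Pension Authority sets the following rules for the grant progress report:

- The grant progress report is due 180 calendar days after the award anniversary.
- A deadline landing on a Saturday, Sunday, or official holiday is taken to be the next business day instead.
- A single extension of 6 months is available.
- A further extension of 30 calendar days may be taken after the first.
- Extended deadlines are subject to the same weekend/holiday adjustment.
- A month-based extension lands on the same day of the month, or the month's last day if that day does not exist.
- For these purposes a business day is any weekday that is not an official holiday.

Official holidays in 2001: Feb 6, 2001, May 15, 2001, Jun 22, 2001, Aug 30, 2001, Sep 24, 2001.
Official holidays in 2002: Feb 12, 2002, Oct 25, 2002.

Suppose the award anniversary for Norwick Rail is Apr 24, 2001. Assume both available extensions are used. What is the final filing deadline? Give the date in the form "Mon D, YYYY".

180 calendar days after Apr 24, 2001 is Oct 21, 2001.
Oct 21, 2001 is a Sunday, so it moves to the next business day, Oct 22, 2001 (Monday).
Applying the 6 months extension: 6 months after Oct 22, 2001 is Apr 22, 2002.
Apr 22, 2002 is a Monday and not a listed holiday, so it stands.
With the 30-day extension, Apr 22, 2002 becomes May 22, 2002.
May 22, 2002 is a Wednesday and not a listed holiday, so it stands.
Final deadline: May 22, 2002.

May 22, 2002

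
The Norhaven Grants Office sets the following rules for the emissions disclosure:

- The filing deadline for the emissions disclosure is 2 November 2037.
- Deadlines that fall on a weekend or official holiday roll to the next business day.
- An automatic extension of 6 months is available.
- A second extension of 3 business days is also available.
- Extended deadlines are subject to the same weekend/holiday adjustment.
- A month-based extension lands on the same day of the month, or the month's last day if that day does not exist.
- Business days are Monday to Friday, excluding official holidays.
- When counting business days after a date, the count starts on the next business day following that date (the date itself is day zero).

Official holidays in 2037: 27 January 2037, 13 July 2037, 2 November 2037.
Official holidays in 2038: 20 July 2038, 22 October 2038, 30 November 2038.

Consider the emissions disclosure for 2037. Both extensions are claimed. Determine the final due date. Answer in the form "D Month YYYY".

The stated deadline is 2 November 2037.
2 November 2037 falls on a listed holiday. Rolling to the next business day gives 3 November 2037, a Tuesday.
Applying the 6 months extension: 6 months after 3 November 2037 is 3 May 2038.
Since 3 May 2038 is a Monday and not a holiday, the date is unchanged.
Applying the 3-business-day extension: 3 business days after 3 May 2038 is 6 May 2038.
6 May 2038 falls on a Thursday, which is a business day, so no adjustment is needed.
Deadline: 6 May 2038.

6 May 2038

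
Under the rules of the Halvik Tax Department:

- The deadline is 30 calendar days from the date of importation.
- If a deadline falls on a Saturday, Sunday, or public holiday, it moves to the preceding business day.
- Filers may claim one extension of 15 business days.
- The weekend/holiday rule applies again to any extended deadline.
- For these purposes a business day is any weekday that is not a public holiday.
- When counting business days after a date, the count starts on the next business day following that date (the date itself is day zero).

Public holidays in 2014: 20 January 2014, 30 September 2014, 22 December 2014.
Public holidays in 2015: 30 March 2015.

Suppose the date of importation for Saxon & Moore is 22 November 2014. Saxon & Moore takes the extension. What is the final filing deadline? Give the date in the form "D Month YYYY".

12 January 2015

Trigger date 22 November 2014 + 30 calendar days = 22 December 2014.
Because 22 December 2014 is a listed holiday, the deadline becomes 19 December 2014 (Friday).
Counting 15 further business days from 19 December 2014 reaches 12 January 2015.
12 January 2015 (Monday) is already a business day.
Deadline: 12 January 2015.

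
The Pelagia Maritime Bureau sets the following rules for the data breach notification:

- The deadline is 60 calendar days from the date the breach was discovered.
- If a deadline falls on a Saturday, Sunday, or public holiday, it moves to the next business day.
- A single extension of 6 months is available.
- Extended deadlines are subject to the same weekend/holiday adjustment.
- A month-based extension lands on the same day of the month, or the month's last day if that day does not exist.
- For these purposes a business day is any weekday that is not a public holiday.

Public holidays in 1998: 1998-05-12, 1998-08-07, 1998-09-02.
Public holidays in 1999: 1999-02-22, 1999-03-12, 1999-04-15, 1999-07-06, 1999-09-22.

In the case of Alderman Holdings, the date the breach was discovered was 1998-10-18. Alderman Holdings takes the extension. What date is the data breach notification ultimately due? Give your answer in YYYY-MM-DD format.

60 calendar days after 1998-10-18 is 1998-12-17.
Since 1998-12-17 is a Thursday and not a holiday, the date is unchanged.
Applying the 6 months extension: 6 months after 1998-12-17 is 1999-06-17.
1999-06-17 is a Thursday and not a listed holiday, so it stands.
Deadline: 1999-06-17.

1999-06-17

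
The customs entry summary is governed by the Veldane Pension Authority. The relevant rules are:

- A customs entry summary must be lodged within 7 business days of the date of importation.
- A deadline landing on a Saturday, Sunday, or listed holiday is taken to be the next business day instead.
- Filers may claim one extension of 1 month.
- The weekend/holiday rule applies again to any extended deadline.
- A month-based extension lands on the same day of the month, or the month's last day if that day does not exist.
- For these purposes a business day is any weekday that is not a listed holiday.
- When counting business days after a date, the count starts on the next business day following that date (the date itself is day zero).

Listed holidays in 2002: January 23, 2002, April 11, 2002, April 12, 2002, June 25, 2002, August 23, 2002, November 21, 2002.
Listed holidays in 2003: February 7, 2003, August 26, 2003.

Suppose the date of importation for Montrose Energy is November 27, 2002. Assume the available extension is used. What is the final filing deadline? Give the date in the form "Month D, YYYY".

Starting the day after November 27, 2002 and counting 7 business days lands on December 6, 2002.
December 6, 2002 (Friday) is already a business day.
The 1 month extension carries December 6, 2002 to January 6, 2003.
January 6, 2003 (Monday) is already a business day.
So the filing is due January 6, 2003.

January 6, 2003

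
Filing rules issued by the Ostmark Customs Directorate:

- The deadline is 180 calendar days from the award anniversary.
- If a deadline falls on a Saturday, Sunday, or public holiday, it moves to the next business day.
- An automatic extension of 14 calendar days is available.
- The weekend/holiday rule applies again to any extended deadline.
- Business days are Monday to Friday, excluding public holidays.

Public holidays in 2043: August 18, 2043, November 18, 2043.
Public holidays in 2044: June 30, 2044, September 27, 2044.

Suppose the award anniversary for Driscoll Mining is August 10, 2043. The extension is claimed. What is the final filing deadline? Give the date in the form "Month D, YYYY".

February 22, 2044

From August 10, 2043, 180 calendar days later is February 6, 2044.
Because February 6, 2044 is a Saturday, the deadline becomes February 8, 2044 (Monday).
The 14-calendar-day extension moves the deadline from February 8, 2044 to February 22, 2044.
Since February 22, 2044 is a Monday and not a holiday, the date is unchanged.
The final due date is February 22, 2044.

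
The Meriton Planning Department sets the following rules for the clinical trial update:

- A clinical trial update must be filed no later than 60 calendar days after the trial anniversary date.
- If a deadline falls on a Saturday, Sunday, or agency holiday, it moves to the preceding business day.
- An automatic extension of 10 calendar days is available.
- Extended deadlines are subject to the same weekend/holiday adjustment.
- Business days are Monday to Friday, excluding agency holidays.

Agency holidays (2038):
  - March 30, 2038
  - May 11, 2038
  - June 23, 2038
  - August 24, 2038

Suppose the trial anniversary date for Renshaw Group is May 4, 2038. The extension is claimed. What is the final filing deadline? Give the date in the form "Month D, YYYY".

From May 4, 2038, 60 calendar days later is July 3, 2038.
Because July 3, 2038 is a Saturday, the deadline becomes July 2, 2038 (Friday).
Add the 10 calendar-day extension to July 2, 2038: July 12, 2038.
Since July 12, 2038 is a Monday and not a holiday, the date is unchanged.
Final deadline: July 12, 2038.

July 12, 2038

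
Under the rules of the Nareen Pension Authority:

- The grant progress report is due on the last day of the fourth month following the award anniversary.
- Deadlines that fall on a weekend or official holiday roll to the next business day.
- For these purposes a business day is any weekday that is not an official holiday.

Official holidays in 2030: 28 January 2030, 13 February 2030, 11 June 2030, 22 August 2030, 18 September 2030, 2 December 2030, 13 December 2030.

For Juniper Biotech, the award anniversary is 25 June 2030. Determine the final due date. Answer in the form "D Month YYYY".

31 October 2030

4 months after 25 June 2030 is October 2030; that month ends on 31 October 2030.
31 October 2030 is a Thursday and not a listed holiday, so it stands.
Final deadline: 31 October 2030.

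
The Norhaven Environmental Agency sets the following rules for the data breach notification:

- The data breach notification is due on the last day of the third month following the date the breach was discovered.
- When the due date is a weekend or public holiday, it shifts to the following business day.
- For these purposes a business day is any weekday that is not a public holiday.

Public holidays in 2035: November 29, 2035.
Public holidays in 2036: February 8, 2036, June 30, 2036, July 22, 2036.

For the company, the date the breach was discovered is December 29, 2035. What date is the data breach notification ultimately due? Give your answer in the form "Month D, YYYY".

The third month after December 29, 2035 is March 2036, whose last day is March 31, 2036.
March 31, 2036 falls on a Monday, which is a business day, so no adjustment is needed.
Final deadline: March 31, 2036.

March 31, 2036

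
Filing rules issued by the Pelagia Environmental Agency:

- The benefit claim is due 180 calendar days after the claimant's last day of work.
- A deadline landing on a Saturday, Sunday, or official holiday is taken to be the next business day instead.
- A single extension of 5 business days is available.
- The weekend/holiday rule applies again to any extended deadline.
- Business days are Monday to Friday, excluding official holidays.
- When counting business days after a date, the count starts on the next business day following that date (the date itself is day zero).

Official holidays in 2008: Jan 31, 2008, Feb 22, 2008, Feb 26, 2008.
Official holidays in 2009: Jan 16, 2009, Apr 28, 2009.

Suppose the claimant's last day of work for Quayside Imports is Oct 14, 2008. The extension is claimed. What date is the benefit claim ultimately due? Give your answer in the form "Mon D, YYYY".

From Oct 14, 2008, 180 calendar days later is Apr 12, 2009.
Apr 12, 2009 falls on a Sunday. Rolling to the next business day gives Apr 13, 2009, a Monday.
Applying the 5-business-day extension: 5 business days after Apr 13, 2009 is Apr 20, 2009.
Apr 20, 2009 is a Monday and not a listed holiday, so it stands.
Final deadline: Apr 20, 2009.

Apr 20, 2009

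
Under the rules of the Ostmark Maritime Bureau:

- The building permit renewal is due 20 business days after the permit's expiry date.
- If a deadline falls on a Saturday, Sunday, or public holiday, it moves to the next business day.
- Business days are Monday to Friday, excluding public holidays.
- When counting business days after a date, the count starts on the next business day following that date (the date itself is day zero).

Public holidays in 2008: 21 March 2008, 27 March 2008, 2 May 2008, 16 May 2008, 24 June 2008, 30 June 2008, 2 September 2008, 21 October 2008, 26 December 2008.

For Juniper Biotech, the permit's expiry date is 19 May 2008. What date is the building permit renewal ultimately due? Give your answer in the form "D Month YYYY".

Starting the day after 19 May 2008 and counting 20 business days lands on 16 June 2008.
16 June 2008 is a Monday and not a listed holiday, so it stands.
So the filing is due 16 June 2008.

16 June 2008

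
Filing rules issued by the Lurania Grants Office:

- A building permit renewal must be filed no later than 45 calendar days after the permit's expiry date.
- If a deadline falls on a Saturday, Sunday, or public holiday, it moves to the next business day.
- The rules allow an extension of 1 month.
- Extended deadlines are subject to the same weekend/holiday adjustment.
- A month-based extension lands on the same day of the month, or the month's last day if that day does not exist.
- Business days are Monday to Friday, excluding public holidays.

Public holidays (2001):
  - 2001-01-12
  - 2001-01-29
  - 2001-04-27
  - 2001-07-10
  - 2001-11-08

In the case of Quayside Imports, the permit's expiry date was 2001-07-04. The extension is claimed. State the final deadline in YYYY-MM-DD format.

From 2001-07-04, 45 calendar days later is 2001-08-18.
2001-08-18 is a Saturday, so it moves to the next business day, 2001-08-20 (Monday).
Add 1 month to 2001-08-20: 2001-09-20.
2001-09-20 is a Thursday and not a listed holiday, so it stands.
Deadline: 2001-09-20.

2001-09-20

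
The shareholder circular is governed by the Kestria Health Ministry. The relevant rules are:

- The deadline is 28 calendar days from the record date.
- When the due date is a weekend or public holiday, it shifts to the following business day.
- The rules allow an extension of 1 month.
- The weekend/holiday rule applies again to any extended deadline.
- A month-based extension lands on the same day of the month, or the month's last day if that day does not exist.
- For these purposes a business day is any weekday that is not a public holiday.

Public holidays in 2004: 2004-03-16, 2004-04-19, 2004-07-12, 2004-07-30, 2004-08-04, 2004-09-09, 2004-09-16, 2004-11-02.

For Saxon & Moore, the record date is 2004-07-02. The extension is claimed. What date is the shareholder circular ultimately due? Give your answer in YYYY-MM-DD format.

2004-09-02

28 calendar days after 2004-07-02 is 2004-07-30.
2004-07-30 falls on a listed holiday. Rolling to the next business day gives 2004-08-02, a Monday.
The 1 month extension carries 2004-08-02 to 2004-09-02.
Since 2004-09-02 is a Thursday and not a holiday, the date is unchanged.
Final deadline: 2004-09-02.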